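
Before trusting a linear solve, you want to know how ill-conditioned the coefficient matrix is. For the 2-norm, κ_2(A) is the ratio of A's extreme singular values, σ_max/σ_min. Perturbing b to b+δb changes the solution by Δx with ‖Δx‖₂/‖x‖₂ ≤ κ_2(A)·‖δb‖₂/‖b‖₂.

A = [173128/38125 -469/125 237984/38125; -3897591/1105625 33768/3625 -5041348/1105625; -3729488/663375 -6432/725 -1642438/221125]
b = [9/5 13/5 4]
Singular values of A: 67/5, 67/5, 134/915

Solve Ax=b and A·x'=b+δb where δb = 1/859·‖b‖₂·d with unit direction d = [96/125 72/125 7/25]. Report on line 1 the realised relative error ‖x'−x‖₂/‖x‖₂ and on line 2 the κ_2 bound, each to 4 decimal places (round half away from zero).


σ_max = 67/5, σ_min = 134/915
condition number: (67/5) ÷ (134/915) = 91.5000
worst-case relative error ≤ 91.5000 × 1/859 = 0.1065
solve Ax = b  →  x = [-21.9789 -0.1004 16.2172]
‖b‖ = 5.0990, ‖x‖ = 27.3145
δb = ε·‖b‖·d = [0.0046 0.0034 0.0017]; solving A·Δx = δb gives ‖Δx‖ = 0.0405
dividing the unrounded norms, ‖Δx‖/‖x‖ = 0.0015
so the bound overstates the realised error by a factor of ≈ 71.7812 (computed from the unrounded values)

0.0015
0.1065


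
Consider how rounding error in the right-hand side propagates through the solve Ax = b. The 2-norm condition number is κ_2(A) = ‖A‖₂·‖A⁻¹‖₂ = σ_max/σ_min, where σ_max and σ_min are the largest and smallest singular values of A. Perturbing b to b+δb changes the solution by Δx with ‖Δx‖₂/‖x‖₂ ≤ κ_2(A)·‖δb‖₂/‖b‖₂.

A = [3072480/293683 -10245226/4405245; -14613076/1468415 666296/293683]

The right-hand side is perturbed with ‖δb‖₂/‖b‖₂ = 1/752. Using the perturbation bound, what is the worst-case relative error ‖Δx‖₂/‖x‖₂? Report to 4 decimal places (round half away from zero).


form AᵀA = [534536651536/2563903225 -24053965216/512780645; -24053965216/512780645 243583218436/23075129025] with trace 601357892/2745405 and determinant 119946304/343175625
eigenvalues of AᵀA: λ = (tr ± √(tr²−4·det))/2 = 5476/25, 21904/13727025
σ_max=√(5476/25)=(74/5), σ_min=√(21904/13727025)=(148/3705) → κ = 370.5000
worst-case relative error ≤ 370.5000 × 1/752 = 0.4927

0.4927


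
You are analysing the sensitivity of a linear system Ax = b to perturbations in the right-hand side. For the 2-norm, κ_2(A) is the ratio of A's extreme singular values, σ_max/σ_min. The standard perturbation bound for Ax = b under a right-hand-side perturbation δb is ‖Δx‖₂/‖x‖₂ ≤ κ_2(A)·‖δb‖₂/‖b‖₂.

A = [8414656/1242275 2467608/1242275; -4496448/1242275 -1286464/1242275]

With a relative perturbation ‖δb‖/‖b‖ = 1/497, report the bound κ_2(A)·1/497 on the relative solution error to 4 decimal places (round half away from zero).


M = AᵀA = [62992719872/1067991125 18372727296/1067991125; 18372727296/1067991125 5359224128/1067991125]. tr(M)=546815552/8543929, det(M)=262144/8543929
char-poly roots: 64 and 4096/8543929
σ_max=√64=8, σ_min=√(4096/8543929)=(64/2923) → κ = 365.3750
perturbation bound = 365.3750·1/497 = 0.7352

0.7352


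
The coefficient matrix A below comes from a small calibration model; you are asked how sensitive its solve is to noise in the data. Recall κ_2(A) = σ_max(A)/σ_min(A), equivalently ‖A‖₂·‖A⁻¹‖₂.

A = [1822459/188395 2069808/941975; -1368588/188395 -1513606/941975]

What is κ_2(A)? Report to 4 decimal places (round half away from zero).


M = AᵀA = [207775596817/1419707041 233745729048/7098535205; 233745729048/7098535205 263004331204/35492676025]. tr(M)=3246516509/21114025, det(M)=3694084/21114025
λ_max, λ_min = (3246516509/21114025 ± √10539557455281834681/445802051700625)/2 = 3844/25, 961/844561
κ = σ_max/σ_min = (62/5)/(31/919) = 367.6000

367.6000


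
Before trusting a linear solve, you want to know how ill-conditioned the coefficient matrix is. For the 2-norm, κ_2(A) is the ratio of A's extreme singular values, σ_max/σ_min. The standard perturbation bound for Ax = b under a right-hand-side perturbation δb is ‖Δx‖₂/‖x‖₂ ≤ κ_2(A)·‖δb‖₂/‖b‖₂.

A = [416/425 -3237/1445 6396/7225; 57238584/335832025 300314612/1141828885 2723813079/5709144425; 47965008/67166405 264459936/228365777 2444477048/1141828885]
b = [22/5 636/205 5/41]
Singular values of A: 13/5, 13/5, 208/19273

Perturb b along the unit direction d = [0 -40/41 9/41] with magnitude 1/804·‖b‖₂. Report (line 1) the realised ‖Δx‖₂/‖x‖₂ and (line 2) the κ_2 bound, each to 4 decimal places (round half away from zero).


0.0022
0.2996

from the listed singular values, σ₁ = 13/5, σ_n = 208/19273
condition number: (13/5) ÷ (208/19273) = 240.9125
worst-case relative error ≤ 240.9125 × 1/804 = 0.2996
solve Ax = b  →  x = [245.9969 60.2411 -114.5868]
2-norm of b is 5.3852; of x, 277.9813
re-solving with b+δb shifts x by Δx of norm 0.6206
realised ‖Δx‖/‖x‖ = 0.0022
realised/bound (from unrounded values) ≈ 0.0075


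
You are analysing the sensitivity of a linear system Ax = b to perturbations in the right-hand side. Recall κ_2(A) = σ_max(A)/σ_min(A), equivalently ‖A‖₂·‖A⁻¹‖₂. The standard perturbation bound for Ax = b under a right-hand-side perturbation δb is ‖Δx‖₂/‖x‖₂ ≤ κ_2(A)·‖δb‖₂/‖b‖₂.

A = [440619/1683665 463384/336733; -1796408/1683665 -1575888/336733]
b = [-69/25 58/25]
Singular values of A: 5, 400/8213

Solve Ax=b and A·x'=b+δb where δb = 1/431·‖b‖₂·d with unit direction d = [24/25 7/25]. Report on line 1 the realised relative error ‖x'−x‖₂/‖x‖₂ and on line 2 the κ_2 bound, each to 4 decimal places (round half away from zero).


σ_max = 5, σ_min = 400/8213
condition number: 5 ÷ (400/8213) = 102.6625
κ_2(A)·‖δb‖/‖b‖ = 0.2382
solve Ax = b  →  x = [39.9317 -9.5996]
‖b‖₂ = 3.6056 and ‖x‖₂ = 41.0694
with δb = [0.0080 0.0023], A·Δx = δb → ‖Δx‖ = 0.1718
dividing the unrounded norms, ‖Δx‖/‖x‖ = 0.0042
realised/bound (from unrounded values) ≈ 0.0176

0.0042
0.2382


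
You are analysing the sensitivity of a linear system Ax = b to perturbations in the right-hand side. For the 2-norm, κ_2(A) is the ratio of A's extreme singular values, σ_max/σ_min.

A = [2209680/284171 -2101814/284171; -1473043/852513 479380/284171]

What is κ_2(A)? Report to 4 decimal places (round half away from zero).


AᵀA = [27432496729/432348849 -8708599900/144116283; -8708599900/144116283 2764680116/48038761]; tr = 62205253/514089, det = 58564/514089
λ_max, λ_min = (62205253/514089 ± √3869373072361225/264287499921)/2 = 121, 484/514089
κ = σ_max/σ_min = 11/(22/717) = 358.5000

358.5000


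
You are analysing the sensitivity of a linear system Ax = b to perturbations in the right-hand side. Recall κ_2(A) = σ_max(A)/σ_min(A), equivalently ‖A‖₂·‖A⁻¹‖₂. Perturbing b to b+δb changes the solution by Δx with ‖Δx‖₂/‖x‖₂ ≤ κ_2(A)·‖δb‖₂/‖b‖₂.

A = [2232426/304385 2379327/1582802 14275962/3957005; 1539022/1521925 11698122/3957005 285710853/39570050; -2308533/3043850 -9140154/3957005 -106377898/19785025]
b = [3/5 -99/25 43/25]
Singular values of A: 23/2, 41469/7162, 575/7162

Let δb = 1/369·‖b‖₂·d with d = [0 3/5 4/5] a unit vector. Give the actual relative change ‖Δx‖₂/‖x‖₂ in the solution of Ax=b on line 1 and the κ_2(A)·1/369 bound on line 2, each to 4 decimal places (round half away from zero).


0.0118
0.3882

from the listed singular values, σ₁ = 23/2, σ_n = 575/7162
κ = σ_max/σ_min = (23/2)/(575/7162) = 143.2400
κ_2(A)·‖δb‖/‖b‖ = 0.3882
solve Ax = b  →  x = [0.3344 11.3152 -5.2282]
2-norm of b is 4.3589; of x, 12.4692
with δb = [0.0000 0.0071 0.0095], A·Δx = δb → ‖Δx‖ = 0.1471
dividing the unrounded norms, ‖Δx‖/‖x‖ = 0.0118
so the bound overstates the realised error by a factor of ≈ 32.8971 (computed from the unrounded values)


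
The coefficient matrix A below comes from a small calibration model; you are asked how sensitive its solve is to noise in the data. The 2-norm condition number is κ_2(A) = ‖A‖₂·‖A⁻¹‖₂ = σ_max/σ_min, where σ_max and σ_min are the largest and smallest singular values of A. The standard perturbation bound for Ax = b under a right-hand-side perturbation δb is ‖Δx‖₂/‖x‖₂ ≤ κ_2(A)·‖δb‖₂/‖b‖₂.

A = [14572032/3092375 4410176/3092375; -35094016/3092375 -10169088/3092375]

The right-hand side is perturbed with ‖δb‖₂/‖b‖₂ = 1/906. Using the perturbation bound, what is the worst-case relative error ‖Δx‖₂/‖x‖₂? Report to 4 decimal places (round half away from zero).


0.2626

form AᵀA = [1708797722624/11316903125 498389778432/11316903125; 498389778432/11316903125 145396453376/11316903125] with trace 14833553408/90535225 and determinant 1073741824/2263380625
λ_max, λ_min = (14833553408/90535225 ± √8800750114990718976/327865078632025)/2 = 4096/25, 262144/90535225
κ_2(A) = √(λ_max/λ_min) = √((4096/25) / (262144/90535225)) = 237.8750
perturbation bound = 237.8750·1/906 = 0.2626


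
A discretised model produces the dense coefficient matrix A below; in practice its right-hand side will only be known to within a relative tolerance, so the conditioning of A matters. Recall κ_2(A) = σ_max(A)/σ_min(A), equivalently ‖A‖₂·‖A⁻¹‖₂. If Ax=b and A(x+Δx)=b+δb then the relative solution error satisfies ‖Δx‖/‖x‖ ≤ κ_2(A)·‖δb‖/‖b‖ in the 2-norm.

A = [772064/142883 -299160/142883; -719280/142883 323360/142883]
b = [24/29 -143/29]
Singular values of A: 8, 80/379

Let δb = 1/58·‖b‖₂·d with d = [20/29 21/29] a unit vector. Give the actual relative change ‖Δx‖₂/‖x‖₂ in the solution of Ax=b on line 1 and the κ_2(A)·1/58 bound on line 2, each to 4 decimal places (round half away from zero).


from the listed singular values, σ₁ = 8, σ_n = 80/379
condition number: 8 ÷ (80/379) = 37.9000
bound on ‖Δx‖/‖x‖: κ·ε = 37.9000·1/58 = 0.6534
solve Ax = b  →  x = [-5.0048 -13.3115]
‖b‖₂ = 5.0000 and ‖x‖₂ = 14.2213
with δb = [0.0595 0.0624], A·Δx = δb → ‖Δx‖ = 0.4084
realised ‖Δx‖/‖x‖ = 0.0287
so the bound overstates the realised error by a factor of ≈ 22.7541 (computed from the unrounded values)

0.0287
0.6534


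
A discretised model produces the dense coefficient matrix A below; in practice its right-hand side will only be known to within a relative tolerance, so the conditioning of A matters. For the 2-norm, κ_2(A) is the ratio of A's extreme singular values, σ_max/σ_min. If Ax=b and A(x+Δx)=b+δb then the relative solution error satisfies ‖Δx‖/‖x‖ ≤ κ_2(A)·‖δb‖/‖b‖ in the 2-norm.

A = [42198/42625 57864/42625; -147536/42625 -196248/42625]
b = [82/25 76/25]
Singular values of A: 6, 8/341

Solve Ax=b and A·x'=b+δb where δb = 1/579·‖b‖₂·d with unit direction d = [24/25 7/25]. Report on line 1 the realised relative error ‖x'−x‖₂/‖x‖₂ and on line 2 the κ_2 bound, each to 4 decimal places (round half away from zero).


0.0019
0.4417

largest singular value 6, smallest 8/341
condition number: 6 ÷ (8/341) = 255.7500
bound on ‖Δx‖/‖x‖: κ·ε = 255.7500·1/579 = 0.4417
solve Ax = b  →  x = [-136.6000 102.0333]
‖b‖₂ = 4.4721 and ‖x‖₂ = 170.5003
with δb = [0.0074 0.0022], A·Δx = δb → ‖Δx‖ = 0.3292
realised ‖Δx‖/‖x‖ = 0.0019
so the bound overstates the realised error by a factor of ≈ 228.7502 (computed from the unrounded values)


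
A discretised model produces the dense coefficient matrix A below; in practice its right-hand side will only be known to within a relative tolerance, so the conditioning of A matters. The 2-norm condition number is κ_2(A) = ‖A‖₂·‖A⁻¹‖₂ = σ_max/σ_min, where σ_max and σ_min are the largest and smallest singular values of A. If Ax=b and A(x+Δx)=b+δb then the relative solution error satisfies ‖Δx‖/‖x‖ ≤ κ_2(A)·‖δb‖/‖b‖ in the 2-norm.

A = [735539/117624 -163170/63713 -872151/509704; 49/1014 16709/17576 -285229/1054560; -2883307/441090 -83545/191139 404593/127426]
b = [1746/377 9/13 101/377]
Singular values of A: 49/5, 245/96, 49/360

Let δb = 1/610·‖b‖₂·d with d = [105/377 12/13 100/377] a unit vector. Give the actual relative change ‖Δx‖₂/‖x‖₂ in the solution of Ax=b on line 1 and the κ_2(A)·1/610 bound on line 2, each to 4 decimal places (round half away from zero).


largest singular value 49/5, smallest 49/360
condition number: (49/5) ÷ (49/360) = 72.0000
bound on ‖Δx‖/‖x‖: κ·ε = 72.0000·1/610 = 0.1180
solve Ax = b  →  x = [5.9341 4.0864 12.8637]
2-norm of b is 4.6904; of x, 14.7440
Δx = A⁻¹·δb where δb = 1/610·4.6904·d; ‖Δx‖ = 0.0565
realised ‖Δx‖/‖x‖ = 0.0038
so the bound overstates the realised error by a factor of ≈ 30.8056 (computed from the unrounded values)

0.0038
0.1180


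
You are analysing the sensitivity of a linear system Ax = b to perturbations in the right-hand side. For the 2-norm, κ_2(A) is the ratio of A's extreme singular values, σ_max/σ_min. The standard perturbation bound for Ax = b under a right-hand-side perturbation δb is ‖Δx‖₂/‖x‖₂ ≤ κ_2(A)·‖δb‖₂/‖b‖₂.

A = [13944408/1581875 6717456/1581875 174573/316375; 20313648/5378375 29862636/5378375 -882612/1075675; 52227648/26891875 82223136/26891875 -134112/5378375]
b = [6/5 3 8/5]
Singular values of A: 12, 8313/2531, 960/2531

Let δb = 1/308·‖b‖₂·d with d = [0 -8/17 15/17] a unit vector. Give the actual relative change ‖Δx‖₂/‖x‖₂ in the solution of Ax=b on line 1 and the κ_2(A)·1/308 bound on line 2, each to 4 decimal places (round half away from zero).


0.0469
0.1027

largest singular value 12, smallest 960/2531
κ_2(A) = 12 / (960/2531) = 31.6375
perturbation bound = 31.6375·1/308 = 0.1027
solve Ax = b  →  x = [-0.1507 0.6177 -0.1705]
2-norm of b is 3.6056; of x, 0.6582
Δx = A⁻¹·δb where δb = 1/308·3.6056·d; ‖Δx‖ = 0.0309
realised ‖Δx‖/‖x‖ = 0.0469
tightness: 0.0469 against a bound of 0.1027 (unrounded ratio ≈ 0.4565)


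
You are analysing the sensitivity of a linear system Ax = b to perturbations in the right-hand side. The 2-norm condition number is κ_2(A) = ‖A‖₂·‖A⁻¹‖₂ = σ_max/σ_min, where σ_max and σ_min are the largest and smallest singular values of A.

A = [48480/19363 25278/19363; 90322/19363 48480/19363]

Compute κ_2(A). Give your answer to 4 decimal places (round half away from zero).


201.0000

M = AᵀA = [36361156/1297321 19392000/1297321; 19392000/1297321 10343556/1297321]. tr(M)=161608/4489, det(M)=144/4489
char-poly roots: 36 and 4/4489
so κ_2 = √(36 / (4/4489)) = 201.0000


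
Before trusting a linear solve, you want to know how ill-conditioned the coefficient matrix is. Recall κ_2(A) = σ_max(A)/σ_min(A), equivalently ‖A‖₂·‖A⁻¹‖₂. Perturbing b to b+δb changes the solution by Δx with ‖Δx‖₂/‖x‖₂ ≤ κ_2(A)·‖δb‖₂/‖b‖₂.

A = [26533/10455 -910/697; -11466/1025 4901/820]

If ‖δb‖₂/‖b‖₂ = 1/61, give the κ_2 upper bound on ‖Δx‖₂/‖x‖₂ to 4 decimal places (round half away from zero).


M = AᵀA = [213891301/1625625 -15209831/216750; -15209831/216750 4326569/115600]. tr(M)=15210169/90000, det(M)=28561/90000
eigenvalues of AᵀA: λ = (tr ± √(tr²−4·det))/2 = 169, 169/90000
so κ_2 = √(169 / (169/90000)) = 300.0000
κ_2(A)·‖δb‖/‖b‖ = 4.9180

4.9180


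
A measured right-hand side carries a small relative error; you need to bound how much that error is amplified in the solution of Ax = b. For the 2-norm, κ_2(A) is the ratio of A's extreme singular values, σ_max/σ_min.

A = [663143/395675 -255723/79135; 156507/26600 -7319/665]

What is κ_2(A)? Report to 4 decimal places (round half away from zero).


297.9200

M = AᵀA = [600016532089/16031611456 -140621720265/2003951432; -140621720265/2003951432 32958692650/250493929]. tr(M)=9374992601/55472704, det(M)=17850625/55472704
λ_max, λ_min = (9374992601/55472704 ± √87886525379057385201/3077220889071616)/2 = 169, 105625/55472704
κ_2(A) = √(λ_max/λ_min) = √(169 / (105625/55472704)) = 297.9200


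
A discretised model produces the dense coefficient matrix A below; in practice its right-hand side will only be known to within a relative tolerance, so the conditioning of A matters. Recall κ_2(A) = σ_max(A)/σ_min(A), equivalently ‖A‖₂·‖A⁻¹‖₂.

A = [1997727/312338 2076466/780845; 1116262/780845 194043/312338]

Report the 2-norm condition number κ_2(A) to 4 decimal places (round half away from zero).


293.0000

AᵀA = [62318258521/1450848100 1298279304/72542405; 1298279304/72542405 10819846129/1450848100]; tr = 8655397/171698, det = 25411681/858490000
solving λ² − 8655397/171698·λ + 25411681/858490000 = 0 gives λ = 5041/100, 5041/8584900
so κ_2 = √((5041/100) / (5041/8584900)) = 293.0000


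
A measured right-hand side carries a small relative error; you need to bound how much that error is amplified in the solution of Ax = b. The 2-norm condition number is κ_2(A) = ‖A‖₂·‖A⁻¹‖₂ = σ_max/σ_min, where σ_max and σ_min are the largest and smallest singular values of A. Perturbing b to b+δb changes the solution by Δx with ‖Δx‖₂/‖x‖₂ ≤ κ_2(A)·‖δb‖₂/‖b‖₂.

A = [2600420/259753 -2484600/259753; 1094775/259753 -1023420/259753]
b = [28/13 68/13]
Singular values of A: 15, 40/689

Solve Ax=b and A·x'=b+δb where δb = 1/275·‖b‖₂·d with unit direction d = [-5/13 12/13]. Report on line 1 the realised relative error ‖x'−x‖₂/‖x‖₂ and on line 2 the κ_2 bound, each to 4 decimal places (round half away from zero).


σ_max = 15, σ_min = 40/689
κ_2(A) = 15 / (40/689) = 258.3750
bound on ‖Δx‖/‖x‖: κ·ε = 258.3750·1/275 = 0.9395
solve Ax = b  →  x = [47.7103 49.7092]
‖b‖₂ = 5.6569 and ‖x‖₂ = 68.9005
re-solving with b+δb shifts x by Δx of norm 0.3543
dividing the unrounded norms, ‖Δx‖/‖x‖ = 0.0051
so the bound overstates the realised error by a factor of ≈ 182.7001 (computed from the unrounded values)

0.0051
0.9395


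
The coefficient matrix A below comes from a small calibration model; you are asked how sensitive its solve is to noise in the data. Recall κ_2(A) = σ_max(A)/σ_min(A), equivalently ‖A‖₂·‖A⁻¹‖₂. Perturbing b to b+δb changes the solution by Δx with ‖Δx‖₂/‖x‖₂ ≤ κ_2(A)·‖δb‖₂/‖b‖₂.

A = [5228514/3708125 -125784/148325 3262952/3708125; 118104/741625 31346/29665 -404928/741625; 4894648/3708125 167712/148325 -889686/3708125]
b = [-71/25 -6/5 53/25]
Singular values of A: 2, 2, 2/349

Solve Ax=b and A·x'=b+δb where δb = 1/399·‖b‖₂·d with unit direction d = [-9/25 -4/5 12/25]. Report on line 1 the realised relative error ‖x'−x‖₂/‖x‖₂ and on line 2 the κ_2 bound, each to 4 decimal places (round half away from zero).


0.0031
0.8747

σ_max = 2, σ_min = 2/349
κ_2(A) = 2 / (2/349) = 349.0000
worst-case relative error ≤ 349.0000 × 1/399 = 0.8747
solve Ax = b  →  x = [-129.6835 247.2353 442.8435]
‖b‖₂ = 3.7417 and ‖x‖₂ = 523.5012
Δx = A⁻¹·δb where δb = 1/399·3.7417·d; ‖Δx‖ = 1.6364
dividing the unrounded norms, ‖Δx‖/‖x‖ = 0.0031
tightness: 0.0031 against a bound of 0.8747 (unrounded ratio ≈ 0.0036)


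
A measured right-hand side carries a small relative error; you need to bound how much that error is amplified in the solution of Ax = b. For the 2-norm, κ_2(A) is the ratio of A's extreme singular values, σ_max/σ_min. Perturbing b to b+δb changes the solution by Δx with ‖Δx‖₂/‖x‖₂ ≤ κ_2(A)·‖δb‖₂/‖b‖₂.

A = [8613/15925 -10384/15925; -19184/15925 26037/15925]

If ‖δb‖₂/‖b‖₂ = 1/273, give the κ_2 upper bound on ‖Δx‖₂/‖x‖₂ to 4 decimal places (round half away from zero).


0.1795

form AᵀA = [20933/12005 -139392/60025; -139392/60025 185977/60025] with trace 290642/60025 and determinant 14641/1500625
eigenvalues of AᵀA: λ = (tr ± √(tr²−4·det))/2 = 121/25, 121/60025
κ = σ_max/σ_min = (11/5)/(11/245) = 49.0000
κ_2(A)·‖δb‖/‖b‖ = 0.1795


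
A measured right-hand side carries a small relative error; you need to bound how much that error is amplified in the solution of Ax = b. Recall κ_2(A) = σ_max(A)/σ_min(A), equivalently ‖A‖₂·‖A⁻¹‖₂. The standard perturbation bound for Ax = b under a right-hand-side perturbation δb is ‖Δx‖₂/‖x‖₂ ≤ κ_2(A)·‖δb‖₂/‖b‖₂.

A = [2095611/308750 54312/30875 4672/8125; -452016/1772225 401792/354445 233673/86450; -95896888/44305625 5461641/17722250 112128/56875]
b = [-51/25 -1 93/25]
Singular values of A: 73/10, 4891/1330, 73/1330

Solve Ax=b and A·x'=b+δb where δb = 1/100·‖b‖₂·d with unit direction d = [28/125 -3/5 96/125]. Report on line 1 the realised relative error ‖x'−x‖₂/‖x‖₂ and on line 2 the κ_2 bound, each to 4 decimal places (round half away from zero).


largest singular value 73/10, smallest 73/1330
κ = σ_max/σ_min = (73/10)/(73/1330) = 133.0000
κ_2(A)·‖δb‖/‖b‖ = 1.3300
solve Ax = b  →  x = [10.6512 -49.2107 21.2731]
‖b‖₂ = 4.3589 and ‖x‖₂ = 54.6598
δb = ε·‖b‖·d = [0.0098 -0.0262 0.0335]; solving A·Δx = δb gives ‖Δx‖ = 0.7942
dividing the unrounded norms, ‖Δx‖/‖x‖ = 0.0145
tightness: 0.0145 against a bound of 1.3300 (unrounded ratio ≈ 0.0109)

0.0145
1.3300


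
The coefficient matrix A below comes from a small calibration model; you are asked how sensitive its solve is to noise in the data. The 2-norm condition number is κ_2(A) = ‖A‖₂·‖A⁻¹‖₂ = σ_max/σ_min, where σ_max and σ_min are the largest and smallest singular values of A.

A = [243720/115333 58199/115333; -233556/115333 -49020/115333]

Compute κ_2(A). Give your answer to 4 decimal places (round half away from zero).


AᵀA = [3304656/385769 743400/385769; 743400/385769 167921/385769]; tr = 84697/9409, det = 144/9409
λ_max, λ_min = (84697/9409 ± √7168162225/88529281)/2 = 9, 16/9409
σ_max=√9=3, σ_min=√(16/9409)=(4/97) → κ = 72.7500

72.7500


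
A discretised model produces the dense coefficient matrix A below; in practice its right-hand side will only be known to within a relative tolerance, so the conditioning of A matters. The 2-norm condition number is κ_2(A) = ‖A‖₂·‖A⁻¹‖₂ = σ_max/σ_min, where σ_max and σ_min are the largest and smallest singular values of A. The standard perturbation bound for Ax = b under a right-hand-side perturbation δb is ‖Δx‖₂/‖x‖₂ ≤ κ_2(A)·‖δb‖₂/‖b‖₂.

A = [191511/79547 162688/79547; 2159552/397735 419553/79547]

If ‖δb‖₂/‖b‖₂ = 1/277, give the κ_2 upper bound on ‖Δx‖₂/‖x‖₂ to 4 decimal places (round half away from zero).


AᵀA = [33021162241/936054025 6283013184/187210805; 6283013184/187210805 1198178137/37442161]; tr = 74881826/1113025, det = 2825761/1113025
eigenvalues of AᵀA: λ = (tr ± √(tr²−4·det))/2 = 1681/25, 1681/44521
κ_2(A) = √(λ_max/λ_min) = √((1681/25) / (1681/44521)) = 42.2000
perturbation bound = 42.2000·1/277 = 0.1523

0.1523


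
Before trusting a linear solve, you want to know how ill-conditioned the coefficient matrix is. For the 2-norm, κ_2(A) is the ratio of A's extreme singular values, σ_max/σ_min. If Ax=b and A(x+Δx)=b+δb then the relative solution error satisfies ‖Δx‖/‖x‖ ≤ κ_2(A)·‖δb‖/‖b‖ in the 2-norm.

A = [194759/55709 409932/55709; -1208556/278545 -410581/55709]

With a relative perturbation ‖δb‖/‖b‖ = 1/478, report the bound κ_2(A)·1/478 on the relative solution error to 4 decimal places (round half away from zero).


form AᵀA = [2864309521/92256025 1064684736/18451205; 1064684736/18451205 400262785/3690241] with trace 44535914/319225 and determinant 12117361/319225
solving λ² − 44535914/319225·λ + 12117361/319225 = 0 gives λ = 3481/25, 3481/12769
κ_2(A) = √(λ_max/λ_min) = √((3481/25) / (3481/12769)) = 22.6000
perturbation bound = 22.6000·1/478 = 0.0473

0.0473


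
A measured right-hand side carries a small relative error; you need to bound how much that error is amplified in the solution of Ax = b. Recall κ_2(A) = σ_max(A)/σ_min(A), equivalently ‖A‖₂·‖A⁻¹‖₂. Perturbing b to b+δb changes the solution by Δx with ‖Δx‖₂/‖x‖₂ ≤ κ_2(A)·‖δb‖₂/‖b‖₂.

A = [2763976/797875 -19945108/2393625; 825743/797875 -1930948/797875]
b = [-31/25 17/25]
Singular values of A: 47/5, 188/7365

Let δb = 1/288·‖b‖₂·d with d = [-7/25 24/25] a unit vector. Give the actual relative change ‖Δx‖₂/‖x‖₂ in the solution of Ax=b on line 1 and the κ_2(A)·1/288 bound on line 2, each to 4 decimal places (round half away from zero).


0.0049
1.2786

largest singular value 47/5, smallest 188/7365
condition number: (47/5) ÷ (188/7365) = 368.2500
perturbation bound = 368.2500·1/288 = 1.2786
solve Ax = b  →  x = [36.1211 15.1657]
2-norm of b is 1.4142; of x, 39.1757
re-solving with b+δb shifts x by Δx of norm 0.1924
dividing the unrounded norms, ‖Δx‖/‖x‖ = 0.0049
realised/bound (from unrounded values) ≈ 0.0038


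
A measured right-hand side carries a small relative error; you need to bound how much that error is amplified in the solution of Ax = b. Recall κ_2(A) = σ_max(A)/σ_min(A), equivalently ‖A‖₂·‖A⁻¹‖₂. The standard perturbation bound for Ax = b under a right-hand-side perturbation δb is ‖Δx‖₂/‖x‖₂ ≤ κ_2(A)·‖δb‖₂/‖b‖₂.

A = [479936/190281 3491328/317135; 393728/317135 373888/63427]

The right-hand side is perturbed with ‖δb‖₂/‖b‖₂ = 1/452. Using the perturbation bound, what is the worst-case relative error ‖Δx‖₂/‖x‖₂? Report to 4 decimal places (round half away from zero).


0.3020

M = AᵀA = [24753147904/3132081225 488407040/13920361; 488407040/13920361 54270509056/348009025]. tr(M)=305287168/1863225, det(M)=67108864/46580625
char-poly roots: 4096/25 and 16384/1863225
σ_max=√(4096/25)=(64/5), σ_min=√(16384/1863225)=(128/1365) → κ = 136.5000
κ_2(A)·‖δb‖/‖b‖ = 0.3020


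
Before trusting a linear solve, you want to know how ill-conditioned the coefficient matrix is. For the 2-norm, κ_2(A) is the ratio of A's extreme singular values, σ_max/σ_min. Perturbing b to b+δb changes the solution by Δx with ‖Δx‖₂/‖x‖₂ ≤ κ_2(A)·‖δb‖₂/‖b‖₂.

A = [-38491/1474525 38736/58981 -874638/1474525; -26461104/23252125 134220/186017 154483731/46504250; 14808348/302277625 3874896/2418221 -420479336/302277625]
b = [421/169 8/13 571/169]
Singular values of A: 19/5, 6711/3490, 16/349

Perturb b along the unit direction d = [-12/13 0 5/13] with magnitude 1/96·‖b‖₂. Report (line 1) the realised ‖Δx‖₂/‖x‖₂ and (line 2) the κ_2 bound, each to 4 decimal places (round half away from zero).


0.0440
0.8634

from the listed singular values, σ₁ = 19/5, σ_n = 16/349
κ_2(A) = (19/5) / (16/349) = 82.8875
worst-case relative error ≤ 82.8875 × 1/96 = 0.8634
solve Ax = b  →  x = [-20.7939 -2.7587 -6.3390]
‖b‖₂ = 4.2426 and ‖x‖₂ = 21.9130
with δb = [-0.0408 0.0000 0.0170], A·Δx = δb → ‖Δx‖ = 0.9640
relative error = 0.0440
tightness: 0.0440 against a bound of 0.8634 (unrounded ratio ≈ 0.0510)


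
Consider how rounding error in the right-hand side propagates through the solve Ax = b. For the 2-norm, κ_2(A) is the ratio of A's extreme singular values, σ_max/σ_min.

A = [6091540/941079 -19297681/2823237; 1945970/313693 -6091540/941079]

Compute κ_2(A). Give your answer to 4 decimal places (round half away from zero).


335.7000

form AᵀA = [84646911700/1053067401 -266632797340/3159202203; -266632797340/3159202203 839907524521/9477606609] with trace 1904553781/11269449 and determinant 2856100/11269449
char-poly roots: 169 and 16900/11269449
σ_max=√169=13, σ_min=√(16900/11269449)=(130/3357) → κ = 335.7000


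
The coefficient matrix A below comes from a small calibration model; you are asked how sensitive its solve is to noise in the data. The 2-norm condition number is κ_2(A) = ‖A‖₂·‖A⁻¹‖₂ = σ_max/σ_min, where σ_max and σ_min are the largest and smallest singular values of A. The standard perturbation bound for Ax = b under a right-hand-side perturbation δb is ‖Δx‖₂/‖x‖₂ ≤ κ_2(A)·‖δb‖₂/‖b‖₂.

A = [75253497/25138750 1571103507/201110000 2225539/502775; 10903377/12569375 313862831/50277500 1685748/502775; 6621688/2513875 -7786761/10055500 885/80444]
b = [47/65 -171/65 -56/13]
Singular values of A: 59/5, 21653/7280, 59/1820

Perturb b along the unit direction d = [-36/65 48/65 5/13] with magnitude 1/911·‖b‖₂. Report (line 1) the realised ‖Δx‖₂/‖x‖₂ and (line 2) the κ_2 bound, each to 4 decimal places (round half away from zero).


largest singular value 59/5, smallest 59/1820
condition number: (59/5) ÷ (59/1820) = 364.0000
κ_2(A)·‖δb‖/‖b‖ = 0.3996
solve Ax = b  →  x = [15.2692 55.9538 -108.9133]
2-norm of b is 5.0990; of x, 123.3940
Δx = A⁻¹·δb where δb = 1/911·5.0990·d; ‖Δx‖ = 0.1727
realised ‖Δx‖/‖x‖ = 0.0014
so the bound overstates the realised error by a factor of ≈ 285.5547 (computed from the unrounded values)

0.0014
0.3996


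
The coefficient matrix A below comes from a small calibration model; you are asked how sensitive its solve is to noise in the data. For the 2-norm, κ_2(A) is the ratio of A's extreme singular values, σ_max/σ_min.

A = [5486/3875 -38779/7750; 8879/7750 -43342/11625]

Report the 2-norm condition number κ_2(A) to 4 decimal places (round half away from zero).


AᵀA = [7968857/2402500 -20461168/1801875; -20461168/1801875 841936537/21622500]; tr = 730925/17298, det = 28561/138384
λ_max, λ_min = (730925/17298 ± √133501082884/74805201)/2 = 169/4, 169/34596
σ_max=√(169/4)=(13/2), σ_min=√(169/34596)=(13/186) → κ = 93.0000

93.0000


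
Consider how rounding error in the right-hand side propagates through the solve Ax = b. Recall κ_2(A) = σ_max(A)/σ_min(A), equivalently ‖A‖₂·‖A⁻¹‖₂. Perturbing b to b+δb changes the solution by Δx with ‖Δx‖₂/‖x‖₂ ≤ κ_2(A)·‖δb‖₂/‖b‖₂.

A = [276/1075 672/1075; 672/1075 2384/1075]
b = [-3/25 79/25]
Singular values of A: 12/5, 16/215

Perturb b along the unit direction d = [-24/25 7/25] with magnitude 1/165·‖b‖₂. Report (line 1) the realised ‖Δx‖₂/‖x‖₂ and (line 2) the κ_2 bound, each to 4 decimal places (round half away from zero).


largest singular value 12/5, smallest 16/215
condition number: (12/5) ÷ (16/215) = 32.2500
perturbation bound = 32.2500·1/165 = 0.1955
solve Ax = b  →  x = [-12.5500 4.9625]
2-norm of b is 3.1623; of x, 13.4955
re-solving with b+δb shifts x by Δx of norm 0.2575
relative error = 0.0191
so the bound overstates the realised error by a factor of ≈ 10.2424 (computed from the unrounded values)

0.0191
0.1955


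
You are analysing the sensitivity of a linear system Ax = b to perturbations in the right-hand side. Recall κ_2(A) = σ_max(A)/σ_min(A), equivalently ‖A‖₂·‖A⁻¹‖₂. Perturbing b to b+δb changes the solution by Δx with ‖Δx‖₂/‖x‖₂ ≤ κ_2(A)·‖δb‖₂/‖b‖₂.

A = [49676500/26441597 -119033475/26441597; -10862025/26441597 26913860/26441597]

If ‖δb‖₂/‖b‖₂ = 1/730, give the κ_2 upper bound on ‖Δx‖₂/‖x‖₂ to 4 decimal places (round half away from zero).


AᵀA = [1538214300625/415917936889 -3691555884000/415917936889; -3691555884000/415917936889 8859800137225/415917936889]; tr = 61526712650/2461052881, det = 9765625/2461052881
solving λ² − 61526712650/2461052881·λ + 9765625/2461052881 = 0 gives λ = 25, 390625/2461052881
σ_max=√25=5, σ_min=√(390625/2461052881)=(625/49609) → κ = 396.8720
κ_2(A)·‖δb‖/‖b‖ = 0.5437

0.5437


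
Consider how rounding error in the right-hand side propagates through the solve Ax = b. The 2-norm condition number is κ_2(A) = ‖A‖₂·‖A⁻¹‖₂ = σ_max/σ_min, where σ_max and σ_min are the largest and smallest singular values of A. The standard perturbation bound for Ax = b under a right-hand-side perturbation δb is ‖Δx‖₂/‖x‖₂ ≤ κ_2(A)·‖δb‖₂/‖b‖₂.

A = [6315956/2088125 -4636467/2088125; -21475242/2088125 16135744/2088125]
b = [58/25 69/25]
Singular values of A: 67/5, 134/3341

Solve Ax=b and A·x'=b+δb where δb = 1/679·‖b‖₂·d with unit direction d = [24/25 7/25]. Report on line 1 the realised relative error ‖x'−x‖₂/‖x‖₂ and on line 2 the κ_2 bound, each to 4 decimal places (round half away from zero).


from the listed singular values, σ₁ = 67/5, σ_n = 134/3341
κ = σ_max/σ_min = (67/5)/(134/3341) = 334.1000
perturbation bound = 334.1000·1/679 = 0.4920
solve Ax = b  →  x = [44.7597 59.9284]
2-norm of b is 3.6056; of x, 74.7987
Δx = A⁻¹·δb where δb = 1/679·3.6056·d; ‖Δx‖ = 0.1324
relative error = 0.0018
realised/bound (from unrounded values) ≈ 0.0036

0.0018
0.4920


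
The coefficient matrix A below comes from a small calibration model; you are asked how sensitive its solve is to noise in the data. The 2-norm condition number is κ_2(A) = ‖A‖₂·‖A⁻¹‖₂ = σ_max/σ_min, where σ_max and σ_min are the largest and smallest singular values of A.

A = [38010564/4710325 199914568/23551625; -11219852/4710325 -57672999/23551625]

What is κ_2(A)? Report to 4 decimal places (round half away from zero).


form AᵀA = [2513100887200/35499458569 13193516791476/177497292845; 13193516791476/177497292845 69267214899649/887486464225] with trace 157068652889/1055275225 and determinant 221533456/1055275225
eigenvalues of AᵀA: λ = (tr ± √(tr²−4·det))/2 = 3721/25, 59536/42211009
σ_max=√(3721/25)=(61/5), σ_min=√(59536/42211009)=(244/6497) → κ = 324.8500

324.8500


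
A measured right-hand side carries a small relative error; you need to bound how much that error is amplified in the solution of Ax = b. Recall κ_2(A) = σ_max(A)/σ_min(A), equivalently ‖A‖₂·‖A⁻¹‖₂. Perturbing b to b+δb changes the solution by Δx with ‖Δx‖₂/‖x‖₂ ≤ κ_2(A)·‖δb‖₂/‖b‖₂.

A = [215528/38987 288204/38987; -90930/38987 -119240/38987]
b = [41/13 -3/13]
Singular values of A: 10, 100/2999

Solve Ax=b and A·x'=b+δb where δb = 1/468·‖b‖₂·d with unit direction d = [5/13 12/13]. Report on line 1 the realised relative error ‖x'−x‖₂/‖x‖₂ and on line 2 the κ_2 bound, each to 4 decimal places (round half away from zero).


0.0068
0.6408

from the listed singular values, σ₁ = 10, σ_n = 100/2999
condition number: 10 ÷ (100/2999) = 299.9000
κ_2(A)·‖δb‖/‖b‖ = 0.6408
solve Ax = b  →  x = [-23.8120 18.2340]
2-norm of b is 3.1623; of x, 29.9915
with δb = [0.0026 0.0062], A·Δx = δb → ‖Δx‖ = 0.2026
relative error = 0.0068
realised/bound (from unrounded values) ≈ 0.0105


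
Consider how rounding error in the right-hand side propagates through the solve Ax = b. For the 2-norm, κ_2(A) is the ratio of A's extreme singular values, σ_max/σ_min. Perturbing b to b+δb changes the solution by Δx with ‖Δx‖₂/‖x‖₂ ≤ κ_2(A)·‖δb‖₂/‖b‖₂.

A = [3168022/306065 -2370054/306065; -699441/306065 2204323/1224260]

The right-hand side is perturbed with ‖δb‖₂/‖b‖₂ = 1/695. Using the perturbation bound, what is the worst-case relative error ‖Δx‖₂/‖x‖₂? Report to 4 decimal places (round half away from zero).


AᵀA = [1252299953/11145245 -3756731319/44580980; -3756731319/44580980 11271092837/178323920]; tr = 6261578417/35664784, det = 7890481/8916196
eigenvalues of AᵀA: λ = (tr ± √(tr²−4·det))/2 = 2809/16, 11236/2229049
σ_max=√(2809/16)=(53/4), σ_min=√(11236/2229049)=(106/1493) → κ = 186.6250
worst-case relative error ≤ 186.6250 × 1/695 = 0.2685

0.2685


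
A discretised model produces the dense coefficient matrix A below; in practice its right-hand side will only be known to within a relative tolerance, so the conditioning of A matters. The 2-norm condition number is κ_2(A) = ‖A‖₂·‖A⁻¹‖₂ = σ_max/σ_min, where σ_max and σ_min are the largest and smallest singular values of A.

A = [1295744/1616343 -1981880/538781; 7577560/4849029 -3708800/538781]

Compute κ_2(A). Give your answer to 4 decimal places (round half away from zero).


278.2800

form AᵀA = [250968817216/81360146169 -123902013440/9040016241; -123902013440/9040016241 61187009600/1004446249] with trace 3097630336/48399849 and determinant 2560000/48399849
λ_max, λ_min = (3097630336/48399849 ± √9594818084053712896/2342545383222801)/2 = 64, 40000/48399849
so κ_2 = √(64 / (40000/48399849)) = 278.2800


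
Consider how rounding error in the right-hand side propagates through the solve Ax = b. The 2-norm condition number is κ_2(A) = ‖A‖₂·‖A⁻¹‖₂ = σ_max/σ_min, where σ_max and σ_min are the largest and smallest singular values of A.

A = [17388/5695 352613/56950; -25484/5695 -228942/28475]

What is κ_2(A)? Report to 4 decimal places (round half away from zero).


41.8750

form AᵀA = [38071072/1297321 355999014/6486605; 355999014/6486605 13359747409/129732100] with trace 59400881/448900 and determinant 1119364/112225
solving λ² − 59400881/448900·λ + 1119364/112225 = 0 gives λ = 529/4, 8464/112225
so κ_2 = √((529/4) / (8464/112225)) = 41.8750


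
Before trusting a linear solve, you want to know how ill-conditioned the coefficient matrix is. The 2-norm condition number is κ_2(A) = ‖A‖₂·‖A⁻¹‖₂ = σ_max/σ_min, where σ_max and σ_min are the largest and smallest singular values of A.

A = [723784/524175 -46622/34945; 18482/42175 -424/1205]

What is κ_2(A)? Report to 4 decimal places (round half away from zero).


40.4880

AᵀA = [45207603844/21541139361 -2047847680/1025768541; -2047847680/1025768541 92992100/48846121]; tr = 102517384/25613721, det = 250000/25613721
char-poly roots: 4 and 62500/25613721
σ_max=√4=2, σ_min=√(62500/25613721)=(250/5061) → κ = 40.4880


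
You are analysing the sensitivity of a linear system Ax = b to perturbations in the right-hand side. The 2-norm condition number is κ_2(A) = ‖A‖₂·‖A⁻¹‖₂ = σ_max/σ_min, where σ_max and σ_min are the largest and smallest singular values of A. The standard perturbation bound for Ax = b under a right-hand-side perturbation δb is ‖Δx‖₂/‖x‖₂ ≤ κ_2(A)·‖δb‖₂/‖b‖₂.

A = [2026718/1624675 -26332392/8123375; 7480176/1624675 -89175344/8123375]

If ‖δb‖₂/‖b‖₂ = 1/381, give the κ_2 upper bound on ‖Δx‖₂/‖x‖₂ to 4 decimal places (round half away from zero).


AᵀA = [96096990148/4223310169 -1152664961328/21116550845; -1152664961328/21116550845 13833018953536/105582754225]; tr = 96067714244/624750025, det = 945685504/624750025
solving λ² − 96067714244/624750025·λ + 945685504/624750025 = 0 gives λ = 3844/25, 246016/24990001
so κ_2 = √((3844/25) / (246016/24990001)) = 124.9750
bound on ‖Δx‖/‖x‖: κ·ε = 124.9750·1/381 = 0.3280

0.3280


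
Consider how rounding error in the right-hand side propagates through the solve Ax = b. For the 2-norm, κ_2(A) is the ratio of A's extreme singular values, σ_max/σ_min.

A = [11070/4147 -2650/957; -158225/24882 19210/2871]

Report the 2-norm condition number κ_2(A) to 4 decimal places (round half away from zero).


M = AᵀA = [174241225/3663396 -137213125/2747547; -137213125/2747547 432226600/8242641]. tr(M)=3920425/39204, det(M)=625/9801
char-poly roots: 100 and 25/39204
σ_max=√100=10, σ_min=√(25/39204)=(5/198) → κ = 396.0000

396.0000


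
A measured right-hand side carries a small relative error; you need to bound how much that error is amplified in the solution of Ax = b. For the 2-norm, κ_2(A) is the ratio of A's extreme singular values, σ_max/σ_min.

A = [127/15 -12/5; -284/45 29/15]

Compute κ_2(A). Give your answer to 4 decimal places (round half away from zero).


99.0000

form AᵀA = [225817/2025 -21952/675; -21952/675 2137/225] with trace 9802/81 and determinant 121/81
λ_max, λ_min = (9802/81 ± √96040000/6561)/2 = 121, 1/81
so κ_2 = √(121 / (1/81)) = 99.0000
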